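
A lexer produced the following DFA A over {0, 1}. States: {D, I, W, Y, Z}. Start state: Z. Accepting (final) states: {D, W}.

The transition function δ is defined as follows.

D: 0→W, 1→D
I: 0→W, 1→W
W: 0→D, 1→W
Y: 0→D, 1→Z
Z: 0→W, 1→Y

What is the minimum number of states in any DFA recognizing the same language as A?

First remove the unreachable states {I}; 4 states remain.
Initial partition by acceptance: {D,W} | {Y,Z}.
No further refinement is possible. Final partition (2 blocks): {D,W} | {Y,Z}.

2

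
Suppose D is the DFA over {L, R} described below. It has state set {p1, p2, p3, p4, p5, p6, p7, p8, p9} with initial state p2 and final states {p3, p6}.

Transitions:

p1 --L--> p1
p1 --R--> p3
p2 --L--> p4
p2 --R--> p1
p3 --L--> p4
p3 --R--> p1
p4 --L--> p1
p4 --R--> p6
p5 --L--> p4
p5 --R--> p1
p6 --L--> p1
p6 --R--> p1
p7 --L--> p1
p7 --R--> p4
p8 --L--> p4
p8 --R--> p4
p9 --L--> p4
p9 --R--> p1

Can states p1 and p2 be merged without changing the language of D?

No

First remove the unreachable states {p5,p7,p8,p9}; 5 states remain.
Initial partition by acceptance: {p3,p6} | {p1,p2,p4}.
Split {p1,p2,p4} by δ(·,R) → {p1,p4} and {p2}.
No further refinement is possible. Final partition (3 blocks): {p3,p6} | {p1,p4} | {p2}.
p1 and p2 end up in different blocks, so they are distinguishable. For instance, the string 'R' is accepted from only p1.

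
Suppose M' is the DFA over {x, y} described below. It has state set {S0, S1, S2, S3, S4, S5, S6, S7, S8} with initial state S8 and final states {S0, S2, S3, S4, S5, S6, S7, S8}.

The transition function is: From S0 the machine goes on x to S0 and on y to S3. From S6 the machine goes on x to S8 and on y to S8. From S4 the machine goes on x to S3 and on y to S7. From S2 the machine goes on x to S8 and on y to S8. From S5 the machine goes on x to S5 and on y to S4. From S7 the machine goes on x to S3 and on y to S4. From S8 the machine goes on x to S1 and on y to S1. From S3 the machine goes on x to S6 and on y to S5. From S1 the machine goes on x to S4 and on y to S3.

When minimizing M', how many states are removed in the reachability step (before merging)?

2

BFS from S8 reaches {S1, S3, S4, S5, S6, S7, S8}; the 2 state(s) S0, S2 are never visited.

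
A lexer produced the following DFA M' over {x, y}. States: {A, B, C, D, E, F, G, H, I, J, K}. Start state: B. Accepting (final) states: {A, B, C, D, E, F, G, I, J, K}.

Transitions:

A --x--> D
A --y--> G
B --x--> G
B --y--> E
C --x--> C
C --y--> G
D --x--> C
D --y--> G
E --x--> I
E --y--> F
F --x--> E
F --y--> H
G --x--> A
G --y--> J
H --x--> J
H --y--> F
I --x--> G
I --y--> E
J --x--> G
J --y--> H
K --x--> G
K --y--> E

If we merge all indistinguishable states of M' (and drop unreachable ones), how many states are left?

States {K} cannot be reached from the start state, so discard them.
Start with accepting vs non-accepting: {A,B,C,D,E,F,G,I,J} | {H}.
Split {A,B,C,D,E,F,G,I,J} by δ(·,y) → {A,B,C,D,E,G,I} and {F,J}.
On input y, block {A,B,C,D,E,G,I} splits into {A,B,C,D,I} and {E,G}.
Refine {A,B,C,D,I} on symbol x: members go to different blocks, giving {A,C,D} and {B,I}.
Refine {E,G} on symbol x: members go to different blocks, giving {E} and {G}.
Split {F,J} by δ(·,x) → {F} and {J}.
Stable partition: {A,C,D} | {H} | {F} | {E} | {B,I} | {G} | {J} — 7 equivalence classes.

7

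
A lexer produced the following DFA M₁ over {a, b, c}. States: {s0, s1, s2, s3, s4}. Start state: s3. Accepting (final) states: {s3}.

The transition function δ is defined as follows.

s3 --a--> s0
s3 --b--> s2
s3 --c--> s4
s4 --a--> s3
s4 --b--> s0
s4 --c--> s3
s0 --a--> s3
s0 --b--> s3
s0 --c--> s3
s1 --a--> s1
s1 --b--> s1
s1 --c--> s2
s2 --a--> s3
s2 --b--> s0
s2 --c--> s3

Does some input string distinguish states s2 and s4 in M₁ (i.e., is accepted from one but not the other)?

No

First remove the unreachable states {s1}; 4 states remain.
Initial partition by acceptance: {s3} | {s0,s2,s4}.
Refine {s0,s2,s4} on symbol b: members go to different blocks, giving {s2,s4} and {s0}.
The partition is now stable with 3 blocks: {s3} | {s2,s4} | {s0}.
s2 and s4 lie in the same block of the stable partition, so they are equivalent — no string distinguishes them.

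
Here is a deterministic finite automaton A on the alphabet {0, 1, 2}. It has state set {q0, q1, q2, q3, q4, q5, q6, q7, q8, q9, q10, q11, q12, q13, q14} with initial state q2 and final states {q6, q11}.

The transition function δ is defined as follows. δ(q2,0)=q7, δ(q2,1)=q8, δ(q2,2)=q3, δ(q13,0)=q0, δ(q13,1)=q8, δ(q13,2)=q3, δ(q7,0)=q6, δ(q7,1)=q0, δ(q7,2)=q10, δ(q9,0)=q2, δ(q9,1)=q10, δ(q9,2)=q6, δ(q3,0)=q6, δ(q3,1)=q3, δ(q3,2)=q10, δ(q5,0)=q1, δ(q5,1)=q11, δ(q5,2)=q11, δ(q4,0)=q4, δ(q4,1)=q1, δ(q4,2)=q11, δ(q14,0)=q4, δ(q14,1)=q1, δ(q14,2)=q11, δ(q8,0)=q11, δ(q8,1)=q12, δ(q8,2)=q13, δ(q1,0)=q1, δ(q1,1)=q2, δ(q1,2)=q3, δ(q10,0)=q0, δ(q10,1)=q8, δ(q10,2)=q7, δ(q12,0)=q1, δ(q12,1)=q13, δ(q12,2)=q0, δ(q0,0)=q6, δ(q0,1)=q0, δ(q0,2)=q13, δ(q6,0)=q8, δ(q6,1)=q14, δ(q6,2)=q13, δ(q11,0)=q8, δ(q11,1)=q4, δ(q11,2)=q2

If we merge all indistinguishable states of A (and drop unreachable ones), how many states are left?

First remove the unreachable states {q5,q9}; 13 states remain.
Initial partition by acceptance: {q6,q11} | {q0,q1,q2,q3,q4,q7,q8,q10,q12,q13,q14}.
Refine {q0,q1,q2,q3,q4,q7,q8,q10,q12,q13,q14} on symbol 0: members go to different blocks, giving {q1,q2,q4,q10,q12,q13,q14} and {q0,q3,q7,q8}.
Split {q1,q2,q4,q10,q12,q13,q14} by δ(·,0) → {q1,q4,q12,q14} and {q2,q10,q13}.
Split {q1,q4,q12,q14} by δ(·,1) → {q1,q12} and {q4,q14}.
On input 1, block {q0,q3,q7,q8} splits into {q0,q3,q7} and {q8}.
No further refinement is possible. Final partition (6 blocks): {q6,q11} | {q1,q12} | {q0,q3,q7} | {q2,q10,q13} | {q4,q14} | {q8}.

6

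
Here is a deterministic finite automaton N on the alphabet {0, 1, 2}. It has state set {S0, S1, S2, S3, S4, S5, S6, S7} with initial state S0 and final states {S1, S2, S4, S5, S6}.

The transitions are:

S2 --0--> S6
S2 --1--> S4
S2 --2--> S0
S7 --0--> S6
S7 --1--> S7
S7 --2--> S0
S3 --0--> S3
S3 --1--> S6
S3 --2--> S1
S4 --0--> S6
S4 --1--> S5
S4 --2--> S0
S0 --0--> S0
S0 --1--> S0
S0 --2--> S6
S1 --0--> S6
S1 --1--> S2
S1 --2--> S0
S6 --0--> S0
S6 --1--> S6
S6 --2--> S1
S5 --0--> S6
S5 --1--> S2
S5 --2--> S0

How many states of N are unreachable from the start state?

2

No path from S0 leads to S3, S7; the other 6 states are all reachable.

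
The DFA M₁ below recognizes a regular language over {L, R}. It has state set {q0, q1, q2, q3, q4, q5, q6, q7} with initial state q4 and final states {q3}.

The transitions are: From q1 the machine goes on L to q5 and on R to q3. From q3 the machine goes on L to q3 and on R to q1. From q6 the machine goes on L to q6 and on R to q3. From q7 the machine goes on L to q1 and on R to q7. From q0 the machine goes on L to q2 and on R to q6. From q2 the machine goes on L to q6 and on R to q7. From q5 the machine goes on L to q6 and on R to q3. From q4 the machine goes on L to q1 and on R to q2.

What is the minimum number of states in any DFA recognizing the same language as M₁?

3

First remove the unreachable states {q0}; 7 states remain.
Start with accepting vs non-accepting: {q3} | {q1,q2,q4,q5,q6,q7}.
Split {q1,q2,q4,q5,q6,q7} by δ(·,R) → {q1,q5,q6} and {q2,q4,q7}.
The partition is now stable with 3 blocks: {q3} | {q1,q5,q6} | {q2,q4,q7}.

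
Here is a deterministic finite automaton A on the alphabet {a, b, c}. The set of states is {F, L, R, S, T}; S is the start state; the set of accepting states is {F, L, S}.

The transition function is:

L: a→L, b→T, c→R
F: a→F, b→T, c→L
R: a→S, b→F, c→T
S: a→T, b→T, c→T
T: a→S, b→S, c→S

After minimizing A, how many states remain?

Reachable states from the start: {S,T}. Unreachable: {F,L,R} — drop them.
P0 = {S} | {T}.
Stable partition: {S} | {T} — 2 equivalence classes.

2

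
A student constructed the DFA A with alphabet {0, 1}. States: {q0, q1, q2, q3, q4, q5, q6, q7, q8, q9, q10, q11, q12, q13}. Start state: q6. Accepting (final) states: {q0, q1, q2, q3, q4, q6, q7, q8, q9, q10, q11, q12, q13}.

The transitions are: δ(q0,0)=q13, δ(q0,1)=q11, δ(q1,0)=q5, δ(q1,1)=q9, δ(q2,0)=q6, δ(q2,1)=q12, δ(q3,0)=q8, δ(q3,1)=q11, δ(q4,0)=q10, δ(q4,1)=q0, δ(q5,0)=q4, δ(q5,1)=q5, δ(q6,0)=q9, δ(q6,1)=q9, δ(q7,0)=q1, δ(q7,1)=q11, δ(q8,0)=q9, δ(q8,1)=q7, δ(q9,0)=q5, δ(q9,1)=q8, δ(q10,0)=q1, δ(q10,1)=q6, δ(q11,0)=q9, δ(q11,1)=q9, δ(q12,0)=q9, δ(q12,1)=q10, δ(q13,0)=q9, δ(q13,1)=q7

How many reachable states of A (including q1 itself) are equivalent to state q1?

1

First remove the unreachable states {q2,q3,q12}; 11 states remain.
Start with accepting vs non-accepting: {q0,q1,q4,q6,q7,q8,q9,q10,q11,q13} | {q5}.
On input 0, block {q0,q1,q4,q6,q7,q8,q9,q10,q11,q13} splits into {q0,q4,q6,q7,q8,q10,q11,q13} and {q1,q9}.
Split {q0,q4,q6,q7,q8,q10,q11,q13} by δ(·,0) → {q6,q7,q8,q10,q11,q13} and {q0,q4}.
On input 1, block {q6,q7,q8,q10,q11,q13} splits into {q7,q8,q10,q13} and {q6,q11}.
Refine {q7,q8,q10,q13} on symbol 1: members go to different blocks, giving {q7,q10} and {q8,q13}.
Split {q1,q9} by δ(·,1) → {q1} and {q9}.
On input 0, block {q0,q4} splits into {q0} and {q4}.
Stable partition: {q7,q10} | {q5} | {q1} | {q0} | {q6,q11} | {q8,q13} | {q9} | {q4} — 8 equivalence classes.
The equivalence class containing q1 is {q1}, of size 1.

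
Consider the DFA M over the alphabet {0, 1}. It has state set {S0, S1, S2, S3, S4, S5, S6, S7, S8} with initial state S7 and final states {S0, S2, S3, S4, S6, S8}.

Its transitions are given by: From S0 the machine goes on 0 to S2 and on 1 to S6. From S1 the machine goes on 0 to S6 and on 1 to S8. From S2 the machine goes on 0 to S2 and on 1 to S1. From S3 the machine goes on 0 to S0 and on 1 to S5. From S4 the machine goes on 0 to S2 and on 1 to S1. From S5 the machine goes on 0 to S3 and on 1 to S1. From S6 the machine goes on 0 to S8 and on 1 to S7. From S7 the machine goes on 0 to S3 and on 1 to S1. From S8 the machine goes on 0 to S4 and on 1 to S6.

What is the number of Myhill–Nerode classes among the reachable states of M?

5

P0 = {S0,S2,S3,S4,S6,S8} | {S1,S5,S7}.
On input 1, block {S0,S2,S3,S4,S6,S8} splits into {S2,S3,S4,S6} and {S0,S8}.
On input 0, block {S2,S3,S4,S6} splits into {S2,S4} and {S3,S6}.
On input 1, block {S1,S5,S7} splits into {S5,S7} and {S1}.
The partition is now stable with 5 blocks: {S2,S4} | {S5,S7} | {S0,S8} | {S3,S6} | {S1}.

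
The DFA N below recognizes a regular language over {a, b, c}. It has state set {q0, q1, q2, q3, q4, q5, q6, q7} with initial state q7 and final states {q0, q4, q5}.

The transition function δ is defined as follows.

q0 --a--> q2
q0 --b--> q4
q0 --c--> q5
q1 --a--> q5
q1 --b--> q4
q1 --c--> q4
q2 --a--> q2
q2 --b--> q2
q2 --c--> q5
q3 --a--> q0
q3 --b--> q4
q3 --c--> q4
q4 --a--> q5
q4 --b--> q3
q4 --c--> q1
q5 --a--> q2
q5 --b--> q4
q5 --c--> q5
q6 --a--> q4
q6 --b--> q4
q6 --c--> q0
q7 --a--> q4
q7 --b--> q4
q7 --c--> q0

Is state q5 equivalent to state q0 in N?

Reachable states from the start: {q0,q1,q2,q3,q4,q5,q7}. Unreachable: {q6} — drop them.
P0 = {q0,q4,q5} | {q1,q2,q3,q7}.
Refine {q0,q4,q5} on symbol a: members go to different blocks, giving {q0,q5} and {q4}.
Split {q1,q2,q3,q7} by δ(·,a) → {q1,q3} and {q2} and {q7}.
No further refinement is possible. Final partition (5 blocks): {q0,q5} | {q1,q3} | {q4} | {q2} | {q7}.
q5 and q0 lie in the same block of the stable partition, so they are equivalent — no string distinguishes them.

Yes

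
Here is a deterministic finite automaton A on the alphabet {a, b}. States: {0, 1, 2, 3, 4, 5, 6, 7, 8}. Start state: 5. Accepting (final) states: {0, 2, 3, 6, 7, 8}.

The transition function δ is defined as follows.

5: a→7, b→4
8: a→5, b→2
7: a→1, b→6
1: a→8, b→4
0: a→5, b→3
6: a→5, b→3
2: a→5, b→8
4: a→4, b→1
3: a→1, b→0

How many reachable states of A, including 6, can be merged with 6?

All states are reachable from the start state.
P0 = {0,2,3,6,7,8} | {1,4,5}.
Refine {1,4,5} on symbol a: members go to different blocks, giving {1,5} and {4}.
No further refinement is possible. Final partition (3 blocks): {0,2,3,6,7,8} | {1,5} | {4}.
State 6 belongs to the block {0,2,3,6,7,8}, which has 6 states.

6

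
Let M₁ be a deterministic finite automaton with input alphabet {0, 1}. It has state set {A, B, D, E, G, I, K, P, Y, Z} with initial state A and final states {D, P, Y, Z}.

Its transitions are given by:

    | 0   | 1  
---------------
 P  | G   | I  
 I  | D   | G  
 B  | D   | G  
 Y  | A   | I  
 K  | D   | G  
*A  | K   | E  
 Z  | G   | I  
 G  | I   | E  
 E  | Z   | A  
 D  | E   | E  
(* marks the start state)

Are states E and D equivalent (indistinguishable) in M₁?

No

First remove the unreachable states {B,P,Y}; 7 states remain.
Initial partition by acceptance: {D,Z} | {A,E,G,I,K}.
On input 0, block {A,E,G,I,K} splits into {E,I,K} and {A,G}.
Split {D,Z} by δ(·,0) → {D} and {Z}.
Split {E,I,K} by δ(·,0) → {I,K} and {E}.
The partition is now stable with 5 blocks: {D} | {I,K} | {A,G} | {Z} | {E}.
E and D end up in different blocks, so they are distinguishable. For instance, the string 'ε' is accepted from only D.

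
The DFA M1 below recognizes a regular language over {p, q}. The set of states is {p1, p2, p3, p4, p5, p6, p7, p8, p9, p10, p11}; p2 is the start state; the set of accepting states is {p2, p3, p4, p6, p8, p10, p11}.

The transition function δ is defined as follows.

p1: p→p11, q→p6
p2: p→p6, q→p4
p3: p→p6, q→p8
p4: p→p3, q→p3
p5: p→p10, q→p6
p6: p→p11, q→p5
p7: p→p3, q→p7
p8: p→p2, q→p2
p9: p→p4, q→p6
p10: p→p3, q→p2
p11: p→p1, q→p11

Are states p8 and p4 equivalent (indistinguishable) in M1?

States {p7,p9} cannot be reached from the start state, so discard them.
Initial partition by acceptance: {p2,p3,p4,p6,p8,p10,p11} | {p1,p5}.
Refine {p2,p3,p4,p6,p8,p10,p11} on symbol p: members go to different blocks, giving {p2,p3,p4,p6,p8,p10} and {p11}.
On input p, block {p2,p3,p4,p6,p8,p10} splits into {p2,p3,p4,p8,p10} and {p6}.
On input p, block {p2,p3,p4,p8,p10} splits into {p4,p8,p10} and {p2,p3}.
Refine {p1,p5} on symbol p: members go to different blocks, giving {p1} and {p5}.
No further refinement is possible. Final partition (6 blocks): {p4,p8,p10} | {p1} | {p11} | {p6} | {p2,p3} | {p5}.
p8 and p4 lie in the same block of the stable partition, so they are equivalent — no string distinguishes them.

Yes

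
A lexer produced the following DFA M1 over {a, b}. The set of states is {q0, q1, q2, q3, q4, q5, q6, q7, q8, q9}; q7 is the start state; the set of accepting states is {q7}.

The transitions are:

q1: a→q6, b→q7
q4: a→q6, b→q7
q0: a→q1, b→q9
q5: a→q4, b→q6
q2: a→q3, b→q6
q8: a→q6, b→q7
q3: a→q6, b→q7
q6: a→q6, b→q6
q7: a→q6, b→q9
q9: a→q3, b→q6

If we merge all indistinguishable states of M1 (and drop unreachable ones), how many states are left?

4

Reachable states from the start: {q3,q6,q7,q9}. Unreachable: {q0,q1,q2,q4,q5,q8} — drop them.
P0 = {q7} | {q3,q6,q9}.
On input b, block {q3,q6,q9} splits into {q6,q9} and {q3}.
Refine {q6,q9} on symbol a: members go to different blocks, giving {q6} and {q9}.
The partition is now stable with 4 blocks: {q7} | {q6} | {q3} | {q9}.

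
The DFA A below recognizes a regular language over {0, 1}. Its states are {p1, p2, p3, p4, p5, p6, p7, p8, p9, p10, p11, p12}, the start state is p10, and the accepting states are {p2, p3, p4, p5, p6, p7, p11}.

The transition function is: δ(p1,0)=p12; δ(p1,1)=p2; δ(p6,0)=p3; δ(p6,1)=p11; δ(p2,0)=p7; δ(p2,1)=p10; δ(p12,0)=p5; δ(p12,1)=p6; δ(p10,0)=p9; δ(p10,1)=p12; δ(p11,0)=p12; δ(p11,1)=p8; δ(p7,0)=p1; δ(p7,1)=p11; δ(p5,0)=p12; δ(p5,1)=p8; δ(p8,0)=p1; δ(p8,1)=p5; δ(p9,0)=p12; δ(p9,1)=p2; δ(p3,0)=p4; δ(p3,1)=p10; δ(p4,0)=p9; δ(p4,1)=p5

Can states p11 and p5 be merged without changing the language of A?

All states are reachable from the start state.
Start with accepting vs non-accepting: {p2,p3,p4,p5,p6,p7,p11} | {p1,p8,p9,p10,p12}.
On input 0, block {p2,p3,p4,p5,p6,p7,p11} splits into {p4,p5,p7,p11} and {p2,p3,p6}.
Split {p4,p5,p7,p11} by δ(·,1) → {p4,p7} and {p5,p11}.
Split {p1,p8,p9,p10,p12} by δ(·,0) → {p1,p8,p9,p10} and {p12}.
Refine {p1,p8,p9,p10} on symbol 0: members go to different blocks, giving {p1,p9} and {p8,p10}.
Refine {p2,p3,p6} on symbol 0: members go to different blocks, giving {p2,p3} and {p6}.
On input 1, block {p8,p10} splits into {p8} and {p10}.
No further refinement is possible. Final partition (8 blocks): {p4,p7} | {p1,p9} | {p2,p3} | {p5,p11} | {p12} | {p8} | {p6} | {p10}.
p11 and p5 lie in the same block of the stable partition, so they are equivalent — no string distinguishes them.

Yes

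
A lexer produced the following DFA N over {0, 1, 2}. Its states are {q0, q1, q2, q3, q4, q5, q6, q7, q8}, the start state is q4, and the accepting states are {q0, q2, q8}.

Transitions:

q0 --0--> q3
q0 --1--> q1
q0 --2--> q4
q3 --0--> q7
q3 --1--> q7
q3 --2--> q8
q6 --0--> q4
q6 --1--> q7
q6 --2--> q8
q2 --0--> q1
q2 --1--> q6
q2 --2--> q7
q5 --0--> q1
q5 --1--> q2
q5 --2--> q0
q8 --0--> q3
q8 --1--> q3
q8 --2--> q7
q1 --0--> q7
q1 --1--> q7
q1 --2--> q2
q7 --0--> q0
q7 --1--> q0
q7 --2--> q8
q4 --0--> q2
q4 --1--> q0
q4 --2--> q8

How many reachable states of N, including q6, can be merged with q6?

3

First remove the unreachable states {q5}; 8 states remain.
Start with accepting vs non-accepting: {q0,q2,q8} | {q1,q3,q4,q6,q7}.
Split {q1,q3,q4,q6,q7} by δ(·,0) → {q1,q3,q6} and {q4,q7}.
The partition is now stable with 3 blocks: {q0,q2,q8} | {q1,q3,q6} | {q4,q7}.
State q6 belongs to the block {q1,q3,q6}, which has 3 states.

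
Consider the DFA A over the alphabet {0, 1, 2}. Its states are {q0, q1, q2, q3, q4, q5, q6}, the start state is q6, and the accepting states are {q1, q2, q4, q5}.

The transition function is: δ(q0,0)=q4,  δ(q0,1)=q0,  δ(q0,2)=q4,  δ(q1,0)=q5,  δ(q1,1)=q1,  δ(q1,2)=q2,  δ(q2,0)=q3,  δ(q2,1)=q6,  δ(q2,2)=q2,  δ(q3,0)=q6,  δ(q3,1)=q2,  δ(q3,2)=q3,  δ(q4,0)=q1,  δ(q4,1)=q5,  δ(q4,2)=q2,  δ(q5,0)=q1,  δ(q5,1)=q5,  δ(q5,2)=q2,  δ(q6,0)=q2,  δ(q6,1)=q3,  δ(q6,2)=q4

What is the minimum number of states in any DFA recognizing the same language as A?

Reachable states from the start: {q1,q2,q3,q4,q5,q6}. Unreachable: {q0} — drop them.
Initial partition by acceptance: {q1,q2,q4,q5} | {q3,q6}.
Refine {q1,q2,q4,q5} on symbol 0: members go to different blocks, giving {q1,q4,q5} and {q2}.
On input 0, block {q3,q6} splits into {q3} and {q6}.
Stable partition: {q1,q4,q5} | {q3} | {q2} | {q6} — 4 equivalence classes.

4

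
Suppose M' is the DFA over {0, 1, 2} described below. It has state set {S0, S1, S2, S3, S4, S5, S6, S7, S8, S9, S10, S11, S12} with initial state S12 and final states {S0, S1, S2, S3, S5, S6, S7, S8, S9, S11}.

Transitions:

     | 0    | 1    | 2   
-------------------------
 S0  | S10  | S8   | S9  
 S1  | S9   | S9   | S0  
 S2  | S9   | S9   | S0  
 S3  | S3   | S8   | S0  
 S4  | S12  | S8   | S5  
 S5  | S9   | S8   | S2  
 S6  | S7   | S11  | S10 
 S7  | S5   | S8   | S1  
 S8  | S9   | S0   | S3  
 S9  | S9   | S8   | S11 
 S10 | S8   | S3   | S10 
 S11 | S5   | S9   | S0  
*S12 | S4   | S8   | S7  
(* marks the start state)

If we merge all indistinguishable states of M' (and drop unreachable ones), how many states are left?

7

First remove the unreachable states {S6}; 12 states remain.
P0 = {S0,S1,S2,S3,S5,S7,S8,S9,S11} | {S4,S10,S12}.
Refine {S0,S1,S2,S3,S5,S7,S8,S9,S11} on symbol 0: members go to different blocks, giving {S1,S2,S3,S5,S7,S8,S9,S11} and {S0}.
Split {S1,S2,S3,S5,S7,S8,S9,S11} by δ(·,1) → {S1,S2,S3,S5,S7,S9,S11} and {S8}.
Refine {S1,S2,S3,S5,S7,S9,S11} on symbol 1: members go to different blocks, giving {S3,S5,S7,S9} and {S1,S2,S11}.
On input 2, block {S3,S5,S7,S9} splits into {S5,S7,S9} and {S3}.
On input 0, block {S4,S10,S12} splits into {S4,S12} and {S10}.
No further refinement is possible. Final partition (7 blocks): {S5,S7,S9} | {S4,S12} | {S0} | {S8} | {S1,S2,S11} | {S3} | {S10}.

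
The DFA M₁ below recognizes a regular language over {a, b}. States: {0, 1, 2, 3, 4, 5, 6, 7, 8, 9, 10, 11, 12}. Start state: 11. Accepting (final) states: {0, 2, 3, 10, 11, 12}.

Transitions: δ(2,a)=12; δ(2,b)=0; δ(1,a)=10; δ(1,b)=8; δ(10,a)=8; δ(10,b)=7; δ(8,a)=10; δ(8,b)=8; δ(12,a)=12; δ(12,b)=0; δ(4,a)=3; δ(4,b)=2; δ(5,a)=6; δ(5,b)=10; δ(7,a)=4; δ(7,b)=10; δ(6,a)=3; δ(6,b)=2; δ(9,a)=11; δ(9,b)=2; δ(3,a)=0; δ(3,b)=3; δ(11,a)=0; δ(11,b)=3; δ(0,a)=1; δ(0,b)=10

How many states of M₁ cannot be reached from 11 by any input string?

3

Starting at 11 and following transitions, the reachable set is {0, 1, 2, 3, 4, 7, 8, 10, 11, 12}. That leaves 5, 6, 9 unreachable — 3 in total.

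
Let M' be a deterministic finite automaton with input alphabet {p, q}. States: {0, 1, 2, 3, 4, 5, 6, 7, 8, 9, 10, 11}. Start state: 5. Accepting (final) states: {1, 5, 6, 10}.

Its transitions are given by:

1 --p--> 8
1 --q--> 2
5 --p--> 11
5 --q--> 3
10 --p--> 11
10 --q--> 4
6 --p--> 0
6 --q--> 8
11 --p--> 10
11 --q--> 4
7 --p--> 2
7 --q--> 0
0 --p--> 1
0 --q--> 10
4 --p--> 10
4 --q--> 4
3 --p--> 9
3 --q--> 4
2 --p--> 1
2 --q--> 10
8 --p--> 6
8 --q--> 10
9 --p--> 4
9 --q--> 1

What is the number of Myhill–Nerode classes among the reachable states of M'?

Reachable states from the start: {0,1,2,3,4,5,6,8,9,10,11}. Unreachable: {7} — drop them.
Initial partition by acceptance: {1,5,6,10} | {0,2,3,4,8,9,11}.
Refine {0,2,3,4,8,9,11} on symbol p: members go to different blocks, giving {0,2,4,8,11} and {3,9}.
Refine {1,5,6,10} on symbol q: members go to different blocks, giving {1,6,10} and {5}.
On input q, block {0,2,4,8,11} splits into {0,2,8} and {4,11}.
On input p, block {1,6,10} splits into {1,6} and {10}.
Split {3,9} by δ(·,p) → {3} and {9}.
Stable partition: {1,6} | {0,2,8} | {3} | {5} | {4,11} | {10} | {9} — 7 equivalence classes.

7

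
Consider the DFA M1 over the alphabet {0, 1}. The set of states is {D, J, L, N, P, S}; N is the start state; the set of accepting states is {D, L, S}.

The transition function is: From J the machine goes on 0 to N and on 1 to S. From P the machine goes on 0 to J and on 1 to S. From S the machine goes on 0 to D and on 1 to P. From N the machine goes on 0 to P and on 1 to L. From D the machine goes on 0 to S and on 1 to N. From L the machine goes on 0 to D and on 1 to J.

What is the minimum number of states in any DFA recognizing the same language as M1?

Every state is reachable, so we keep all 6.
Start with accepting vs non-accepting: {D,L,S} | {J,N,P}.
No further refinement is possible. Final partition (2 blocks): {D,L,S} | {J,N,P}.

2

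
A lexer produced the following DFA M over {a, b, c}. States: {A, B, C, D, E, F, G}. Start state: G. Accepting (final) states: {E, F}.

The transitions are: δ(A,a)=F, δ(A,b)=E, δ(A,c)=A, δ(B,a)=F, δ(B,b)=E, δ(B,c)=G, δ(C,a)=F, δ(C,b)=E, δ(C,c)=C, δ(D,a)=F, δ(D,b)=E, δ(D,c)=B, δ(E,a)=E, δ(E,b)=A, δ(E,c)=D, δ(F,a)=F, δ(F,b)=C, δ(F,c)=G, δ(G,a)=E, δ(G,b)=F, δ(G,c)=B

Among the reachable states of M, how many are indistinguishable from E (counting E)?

Every state is reachable, so we keep all 7.
P0 = {E,F} | {A,B,C,D,G}.
Stable partition: {E,F} | {A,B,C,D,G} — 2 equivalence classes.
State E belongs to the block {E,F}, which has 2 states.

2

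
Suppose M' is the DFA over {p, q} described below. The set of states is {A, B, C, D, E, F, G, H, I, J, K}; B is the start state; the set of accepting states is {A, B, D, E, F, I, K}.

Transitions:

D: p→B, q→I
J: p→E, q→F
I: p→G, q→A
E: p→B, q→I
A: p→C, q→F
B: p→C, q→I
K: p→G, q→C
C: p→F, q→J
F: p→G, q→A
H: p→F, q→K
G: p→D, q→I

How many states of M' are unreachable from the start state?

No path from B leads to H, K; the other 9 states are all reachable.

2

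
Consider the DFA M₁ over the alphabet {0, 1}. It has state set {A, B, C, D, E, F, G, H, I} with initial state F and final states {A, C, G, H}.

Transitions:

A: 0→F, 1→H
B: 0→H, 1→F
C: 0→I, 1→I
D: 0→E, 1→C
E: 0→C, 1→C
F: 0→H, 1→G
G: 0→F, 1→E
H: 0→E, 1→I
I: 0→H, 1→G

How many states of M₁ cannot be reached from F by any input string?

3

Starting at F and following transitions, the reachable set is {C, E, F, G, H, I}. That leaves A, B, D unreachable — 3 in total.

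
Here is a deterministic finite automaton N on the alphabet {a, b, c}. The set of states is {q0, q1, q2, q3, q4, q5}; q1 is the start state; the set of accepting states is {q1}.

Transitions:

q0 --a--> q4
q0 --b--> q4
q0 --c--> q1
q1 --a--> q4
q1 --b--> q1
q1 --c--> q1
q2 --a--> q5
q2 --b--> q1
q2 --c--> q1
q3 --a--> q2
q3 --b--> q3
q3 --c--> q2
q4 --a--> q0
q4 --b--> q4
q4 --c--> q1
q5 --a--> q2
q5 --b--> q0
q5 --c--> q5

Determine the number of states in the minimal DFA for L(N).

2

Reachable states from the start: {q0,q1,q4}. Unreachable: {q2,q3,q5} — drop them.
Start with accepting vs non-accepting: {q1} | {q0,q4}.
Stable partition: {q1} | {q0,q4} — 2 equivalence classes.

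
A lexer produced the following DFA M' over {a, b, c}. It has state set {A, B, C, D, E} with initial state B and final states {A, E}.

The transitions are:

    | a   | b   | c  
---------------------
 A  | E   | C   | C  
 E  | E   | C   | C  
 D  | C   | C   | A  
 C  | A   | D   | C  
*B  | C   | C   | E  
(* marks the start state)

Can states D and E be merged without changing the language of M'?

No

All states are reachable from the start state.
Start with accepting vs non-accepting: {A,E} | {B,C,D}.
Refine {B,C,D} on symbol a: members go to different blocks, giving {B,D} and {C}.
Stable partition: {A,E} | {B,D} | {C} — 3 equivalence classes.
D and E end up in different blocks, so they are distinguishable. For instance, the string 'ε' is accepted from only E.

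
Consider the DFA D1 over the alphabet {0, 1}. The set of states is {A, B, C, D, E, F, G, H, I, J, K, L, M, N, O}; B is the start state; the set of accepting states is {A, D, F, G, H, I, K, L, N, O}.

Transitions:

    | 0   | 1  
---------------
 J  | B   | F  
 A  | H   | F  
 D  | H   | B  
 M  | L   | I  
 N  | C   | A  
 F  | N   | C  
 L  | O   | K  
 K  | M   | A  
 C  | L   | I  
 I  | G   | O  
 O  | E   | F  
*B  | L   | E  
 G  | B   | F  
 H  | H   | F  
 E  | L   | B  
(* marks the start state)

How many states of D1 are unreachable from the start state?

2

BFS from B reaches {A, B, C, E, F, G, H, I, K, L, M, N, O}; the 2 state(s) D, J are never visited.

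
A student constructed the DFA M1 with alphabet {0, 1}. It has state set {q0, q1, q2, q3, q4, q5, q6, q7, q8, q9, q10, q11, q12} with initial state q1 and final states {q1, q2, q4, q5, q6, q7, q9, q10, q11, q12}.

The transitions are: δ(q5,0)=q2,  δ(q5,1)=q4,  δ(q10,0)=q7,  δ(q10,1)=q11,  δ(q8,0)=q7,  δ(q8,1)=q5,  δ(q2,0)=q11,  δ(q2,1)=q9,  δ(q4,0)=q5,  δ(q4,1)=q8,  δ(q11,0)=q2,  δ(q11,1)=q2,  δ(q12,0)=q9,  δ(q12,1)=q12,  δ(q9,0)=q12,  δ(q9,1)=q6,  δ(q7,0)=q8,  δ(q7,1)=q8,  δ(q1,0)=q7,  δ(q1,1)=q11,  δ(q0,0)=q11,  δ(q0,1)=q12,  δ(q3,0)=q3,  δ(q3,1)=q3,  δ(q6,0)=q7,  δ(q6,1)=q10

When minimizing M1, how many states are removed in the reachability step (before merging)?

No path from q1 leads to q0, q3; the other 11 states are all reachable.

2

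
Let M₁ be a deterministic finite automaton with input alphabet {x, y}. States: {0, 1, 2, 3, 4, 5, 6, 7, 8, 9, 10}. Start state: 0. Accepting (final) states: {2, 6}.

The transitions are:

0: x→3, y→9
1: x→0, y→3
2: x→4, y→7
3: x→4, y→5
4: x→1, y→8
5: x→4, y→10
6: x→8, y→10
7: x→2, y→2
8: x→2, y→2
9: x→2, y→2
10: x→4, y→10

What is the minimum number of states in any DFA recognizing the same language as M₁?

First remove the unreachable states {6}; 10 states remain.
P0 = {2} | {0,1,3,4,5,7,8,9,10}.
Split {0,1,3,4,5,7,8,9,10} by δ(·,x) → {0,1,3,4,5,10} and {7,8,9}.
Refine {0,1,3,4,5,10} on symbol y: members go to different blocks, giving {1,3,5,10} and {0,4}.
Stable partition: {2} | {1,3,5,10} | {7,8,9} | {0,4} — 4 equivalence classes.

4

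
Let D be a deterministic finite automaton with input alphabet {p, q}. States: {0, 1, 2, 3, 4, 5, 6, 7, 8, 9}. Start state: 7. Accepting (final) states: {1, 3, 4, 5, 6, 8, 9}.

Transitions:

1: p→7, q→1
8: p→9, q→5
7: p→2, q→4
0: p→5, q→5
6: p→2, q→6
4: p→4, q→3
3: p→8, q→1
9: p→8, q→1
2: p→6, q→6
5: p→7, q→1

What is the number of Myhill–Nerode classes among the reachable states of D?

6

States {0} cannot be reached from the start state, so discard them.
P0 = {1,3,4,5,6,8,9} | {2,7}.
Refine {1,3,4,5,6,8,9} on symbol p: members go to different blocks, giving {3,4,8,9} and {1,5,6}.
Refine {3,4,8,9} on symbol q: members go to different blocks, giving {3,8,9} and {4}.
Refine {2,7} on symbol p: members go to different blocks, giving {2} and {7}.
Refine {1,5,6} on symbol p: members go to different blocks, giving {1,5} and {6}.
Stable partition: {3,8,9} | {2} | {1,5} | {4} | {7} | {6} — 6 equivalence classes.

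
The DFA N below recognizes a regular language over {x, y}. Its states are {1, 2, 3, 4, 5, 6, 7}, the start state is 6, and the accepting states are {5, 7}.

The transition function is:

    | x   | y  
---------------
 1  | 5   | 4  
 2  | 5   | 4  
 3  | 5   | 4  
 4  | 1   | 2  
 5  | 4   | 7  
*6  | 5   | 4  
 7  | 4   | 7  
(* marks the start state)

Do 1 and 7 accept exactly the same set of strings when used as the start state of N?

First remove the unreachable states {3}; 6 states remain.
Start with accepting vs non-accepting: {5,7} | {1,2,4,6}.
Split {1,2,4,6} by δ(·,x) → {1,2,6} and {4}.
Stable partition: {5,7} | {1,2,6} | {4} — 3 equivalence classes.
1 and 7 end up in different blocks, so they are distinguishable. For instance, the string 'ε' is accepted from only 7.

No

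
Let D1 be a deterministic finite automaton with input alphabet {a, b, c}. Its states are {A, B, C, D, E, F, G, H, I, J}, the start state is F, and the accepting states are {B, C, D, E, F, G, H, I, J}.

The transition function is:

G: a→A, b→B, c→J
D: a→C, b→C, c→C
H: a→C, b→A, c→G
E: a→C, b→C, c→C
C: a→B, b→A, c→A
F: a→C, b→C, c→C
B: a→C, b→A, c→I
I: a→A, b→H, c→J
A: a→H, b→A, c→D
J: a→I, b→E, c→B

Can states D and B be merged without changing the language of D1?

All states are reachable from the start state.
Initial partition by acceptance: {B,C,D,E,F,G,H,I,J} | {A}.
On input a, block {B,C,D,E,F,G,H,I,J} splits into {B,C,D,E,F,H,J} and {G,I}.
Refine {B,C,D,E,F,H,J} on symbol a: members go to different blocks, giving {B,C,D,E,F,H} and {J}.
Refine {B,C,D,E,F,H} on symbol b: members go to different blocks, giving {B,C,H} and {D,E,F}.
On input c, block {B,C,H} splits into {B,H} and {C}.
No further refinement is possible. Final partition (6 blocks): {B,H} | {A} | {G,I} | {J} | {D,E,F} | {C}.
D and B end up in different blocks, so they are distinguishable. For instance, the string 'b' is accepted from only D.

No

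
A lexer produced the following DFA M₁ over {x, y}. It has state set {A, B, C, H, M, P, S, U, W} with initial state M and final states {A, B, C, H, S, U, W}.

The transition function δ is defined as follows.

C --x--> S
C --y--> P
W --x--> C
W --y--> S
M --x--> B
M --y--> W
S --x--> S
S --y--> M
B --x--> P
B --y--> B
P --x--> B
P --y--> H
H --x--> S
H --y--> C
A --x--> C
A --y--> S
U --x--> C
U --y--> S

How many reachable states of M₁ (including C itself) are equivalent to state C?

Reachable states from the start: {B,C,H,M,P,S,W}. Unreachable: {A,U} — drop them.
Start with accepting vs non-accepting: {B,C,H,S,W} | {M,P}.
Refine {B,C,H,S,W} on symbol x: members go to different blocks, giving {C,H,S,W} and {B}.
Refine {C,H,S,W} on symbol y: members go to different blocks, giving {C,S} and {H,W}.
Stable partition: {C,S} | {M,P} | {B} | {H,W} — 4 equivalence classes.
The equivalence class containing C is {C,S}, of size 2.

2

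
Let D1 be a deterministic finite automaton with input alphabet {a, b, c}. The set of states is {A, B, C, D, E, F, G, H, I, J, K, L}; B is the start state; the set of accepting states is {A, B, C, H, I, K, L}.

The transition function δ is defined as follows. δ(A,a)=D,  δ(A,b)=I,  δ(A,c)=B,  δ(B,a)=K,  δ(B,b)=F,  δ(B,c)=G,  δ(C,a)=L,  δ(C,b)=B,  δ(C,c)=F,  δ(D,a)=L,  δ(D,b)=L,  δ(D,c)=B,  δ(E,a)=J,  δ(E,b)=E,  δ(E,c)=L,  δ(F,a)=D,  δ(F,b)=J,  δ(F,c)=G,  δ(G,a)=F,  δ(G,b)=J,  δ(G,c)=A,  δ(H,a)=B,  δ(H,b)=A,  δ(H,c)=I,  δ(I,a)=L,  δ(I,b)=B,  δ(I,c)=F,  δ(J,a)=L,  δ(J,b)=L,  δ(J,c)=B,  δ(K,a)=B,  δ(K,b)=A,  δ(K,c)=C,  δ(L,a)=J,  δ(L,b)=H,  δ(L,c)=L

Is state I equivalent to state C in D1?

Reachable states from the start: {A,B,C,D,F,G,H,I,J,K,L}. Unreachable: {E} — drop them.
Start with accepting vs non-accepting: {A,B,C,H,I,K,L} | {D,F,G,J}.
On input a, block {A,B,C,H,I,K,L} splits into {B,C,H,I,K} and {A,L}.
Refine {B,C,H,I,K} on symbol a: members go to different blocks, giving {B,H,K} and {C,I}.
Refine {B,H,K} on symbol b: members go to different blocks, giving {H,K} and {B}.
Refine {D,F,G,J} on symbol a: members go to different blocks, giving {D,J} and {F,G}.
Refine {A,L} on symbol b: members go to different blocks, giving {A} and {L}.
Refine {F,G} on symbol a: members go to different blocks, giving {F} and {G}.
No further refinement is possible. Final partition (8 blocks): {H,K} | {D,J} | {A} | {C,I} | {B} | {F} | {L} | {G}.
I and C lie in the same block of the stable partition, so they are equivalent — no string distinguishes them.

Yes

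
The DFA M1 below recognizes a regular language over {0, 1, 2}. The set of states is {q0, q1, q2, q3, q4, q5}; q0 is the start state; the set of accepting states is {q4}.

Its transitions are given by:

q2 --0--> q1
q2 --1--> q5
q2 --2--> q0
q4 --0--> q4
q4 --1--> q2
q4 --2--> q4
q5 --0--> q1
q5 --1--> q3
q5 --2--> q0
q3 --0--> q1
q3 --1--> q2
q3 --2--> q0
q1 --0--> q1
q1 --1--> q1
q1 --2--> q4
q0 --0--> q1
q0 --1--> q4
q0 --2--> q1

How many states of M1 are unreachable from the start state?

A breadth-first search from the start state visits every state.

0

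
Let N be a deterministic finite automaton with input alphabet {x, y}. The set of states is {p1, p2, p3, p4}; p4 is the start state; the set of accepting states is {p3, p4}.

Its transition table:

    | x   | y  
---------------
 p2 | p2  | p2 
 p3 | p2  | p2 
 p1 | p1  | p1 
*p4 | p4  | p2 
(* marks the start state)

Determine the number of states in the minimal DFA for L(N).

2

States {p1,p3} cannot be reached from the start state, so discard them.
P0 = {p4} | {p2}.
The partition is now stable with 2 blocks: {p4} | {p2}.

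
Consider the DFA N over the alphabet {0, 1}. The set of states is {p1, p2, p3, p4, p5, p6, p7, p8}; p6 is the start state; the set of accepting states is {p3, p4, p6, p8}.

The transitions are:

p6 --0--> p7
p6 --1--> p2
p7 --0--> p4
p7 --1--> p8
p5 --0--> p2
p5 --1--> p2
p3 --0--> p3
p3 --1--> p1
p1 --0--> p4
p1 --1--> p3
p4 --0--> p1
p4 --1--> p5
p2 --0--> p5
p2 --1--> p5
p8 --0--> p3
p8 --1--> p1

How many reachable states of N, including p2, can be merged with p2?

2

Every state is reachable, so we keep all 8.
Start with accepting vs non-accepting: {p3,p4,p6,p8} | {p1,p2,p5,p7}.
Split {p3,p4,p6,p8} by δ(·,0) → {p3,p8} and {p4,p6}.
On input 0, block {p1,p2,p5,p7} splits into {p1,p7} and {p2,p5}.
The partition is now stable with 4 blocks: {p3,p8} | {p1,p7} | {p4,p6} | {p2,p5}.
State p2 belongs to the block {p2,p5}, which has 2 states.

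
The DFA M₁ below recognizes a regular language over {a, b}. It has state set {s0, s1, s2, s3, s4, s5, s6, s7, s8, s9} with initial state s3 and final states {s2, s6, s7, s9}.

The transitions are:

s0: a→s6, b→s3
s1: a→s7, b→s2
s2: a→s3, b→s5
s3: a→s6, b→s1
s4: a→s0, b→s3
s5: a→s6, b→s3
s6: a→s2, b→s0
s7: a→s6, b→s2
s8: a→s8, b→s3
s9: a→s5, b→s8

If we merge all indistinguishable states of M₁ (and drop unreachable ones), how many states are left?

6

First remove the unreachable states {s4,s8,s9}; 7 states remain.
Start with accepting vs non-accepting: {s2,s6,s7} | {s0,s1,s3,s5}.
On input a, block {s2,s6,s7} splits into {s6,s7} and {s2}.
On input a, block {s6,s7} splits into {s6} and {s7}.
Refine {s0,s1,s3,s5} on symbol a: members go to different blocks, giving {s0,s3,s5} and {s1}.
Refine {s0,s3,s5} on symbol b: members go to different blocks, giving {s0,s5} and {s3}.
The partition is now stable with 6 blocks: {s6} | {s0,s5} | {s2} | {s7} | {s1} | {s3}.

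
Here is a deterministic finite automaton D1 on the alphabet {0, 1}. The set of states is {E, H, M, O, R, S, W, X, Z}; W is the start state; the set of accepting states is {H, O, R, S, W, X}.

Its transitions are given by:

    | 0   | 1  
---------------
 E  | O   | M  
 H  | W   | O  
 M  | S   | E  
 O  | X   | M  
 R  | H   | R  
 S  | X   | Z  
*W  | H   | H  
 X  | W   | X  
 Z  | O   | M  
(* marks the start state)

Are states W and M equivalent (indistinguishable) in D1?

No

Reachable states from the start: {E,H,M,O,S,W,X,Z}. Unreachable: {R} — drop them.
P0 = {H,O,S,W,X} | {E,M,Z}.
Split {H,O,S,W,X} by δ(·,1) → {H,W,X} and {O,S}.
Refine {H,W,X} on symbol 1: members go to different blocks, giving {W,X} and {H}.
On input 0, block {W,X} splits into {X} and {W}.
No further refinement is possible. Final partition (5 blocks): {X} | {E,M,Z} | {O,S} | {H} | {W}.
W and M end up in different blocks, so they are distinguishable. For instance, the string 'ε' is accepted from only W.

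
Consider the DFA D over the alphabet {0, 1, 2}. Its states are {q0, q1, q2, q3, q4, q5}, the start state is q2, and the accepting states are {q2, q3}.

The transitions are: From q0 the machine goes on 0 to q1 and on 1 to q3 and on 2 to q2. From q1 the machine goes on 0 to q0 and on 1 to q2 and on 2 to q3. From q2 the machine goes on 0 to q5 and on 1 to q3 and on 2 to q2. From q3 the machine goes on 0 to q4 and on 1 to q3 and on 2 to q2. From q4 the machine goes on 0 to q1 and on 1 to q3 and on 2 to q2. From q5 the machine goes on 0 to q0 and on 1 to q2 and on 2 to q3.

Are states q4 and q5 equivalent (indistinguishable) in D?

Yes

Initial partition by acceptance: {q2,q3} | {q0,q1,q4,q5}.
The partition is now stable with 2 blocks: {q2,q3} | {q0,q1,q4,q5}.
q4 and q5 lie in the same block of the stable partition, so they are equivalent — no string distinguishes them.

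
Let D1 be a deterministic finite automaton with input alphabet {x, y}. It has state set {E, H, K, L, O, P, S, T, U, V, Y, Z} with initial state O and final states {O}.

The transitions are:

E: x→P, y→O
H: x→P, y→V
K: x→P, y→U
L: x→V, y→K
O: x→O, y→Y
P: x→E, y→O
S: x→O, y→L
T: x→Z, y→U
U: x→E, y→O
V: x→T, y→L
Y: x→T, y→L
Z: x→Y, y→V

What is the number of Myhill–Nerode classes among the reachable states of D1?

7

First remove the unreachable states {H,S}; 10 states remain.
P0 = {O} | {E,K,L,P,T,U,V,Y,Z}.
Refine {E,K,L,P,T,U,V,Y,Z} on symbol y: members go to different blocks, giving {K,L,T,V,Y,Z} and {E,P,U}.
On input x, block {K,L,T,V,Y,Z} splits into {L,T,V,Y,Z} and {K}.
Refine {L,T,V,Y,Z} on symbol y: members go to different blocks, giving {V,Y,Z} and {T} and {L}.
Split {V,Y,Z} by δ(·,x) → {V,Y} and {Z}.
No further refinement is possible. Final partition (7 blocks): {O} | {V,Y} | {E,P,U} | {K} | {T} | {L} | {Z}.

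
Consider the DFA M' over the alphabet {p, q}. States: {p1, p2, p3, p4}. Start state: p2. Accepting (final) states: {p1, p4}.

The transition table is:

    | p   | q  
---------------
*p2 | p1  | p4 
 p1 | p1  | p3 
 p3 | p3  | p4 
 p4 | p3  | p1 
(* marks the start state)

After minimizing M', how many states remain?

4

Every state is reachable, so we keep all 4.
Start with accepting vs non-accepting: {p1,p4} | {p2,p3}.
Refine {p1,p4} on symbol p: members go to different blocks, giving {p1} and {p4}.
Split {p2,p3} by δ(·,p) → {p2} and {p3}.
No further refinement is possible. Final partition (4 blocks): {p1} | {p2} | {p4} | {p3}.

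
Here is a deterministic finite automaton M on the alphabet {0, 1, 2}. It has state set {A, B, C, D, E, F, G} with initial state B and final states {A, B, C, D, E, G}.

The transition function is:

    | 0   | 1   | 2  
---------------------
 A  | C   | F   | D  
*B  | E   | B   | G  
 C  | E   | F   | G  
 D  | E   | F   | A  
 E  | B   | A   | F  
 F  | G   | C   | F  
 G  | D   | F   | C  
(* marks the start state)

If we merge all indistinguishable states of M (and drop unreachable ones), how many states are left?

All states are reachable from the start state.
Start with accepting vs non-accepting: {A,B,C,D,E,G} | {F}.
On input 1, block {A,B,C,D,E,G} splits into {A,C,D,G} and {B,E}.
Refine {A,C,D,G} on symbol 0: members go to different blocks, giving {A,G} and {C,D}.
Refine {B,E} on symbol 1: members go to different blocks, giving {B} and {E}.
Stable partition: {A,G} | {F} | {B} | {C,D} | {E} — 5 equivalence classes.

5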